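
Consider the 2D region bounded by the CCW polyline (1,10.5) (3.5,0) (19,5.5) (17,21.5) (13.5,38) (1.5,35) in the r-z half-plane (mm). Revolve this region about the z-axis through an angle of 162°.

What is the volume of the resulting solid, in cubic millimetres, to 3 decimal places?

Volume = 13497.460 mm³

Profile (r,z), 6 vertices: (1,10.5) (3.5,0) (19,5.5) (17,21.5) (13.5,38) (1.5,35)
edge 0: (1,10.5)→(3.5,0)  cross = 1·0 − 3.5·10.5 = -36.7500; (r_i+r_j)·cross = 4.5·-36.7500 = -165.3750
edge 1: (3.5,0)→(19,5.5)  cross = 3.5·5.5 − 19·0 = 19.2500; (r_i+r_j)·cross = 22.5·19.2500 = 433.1250
edge 2: (19,5.5)→(17,21.5)  cross = 19·21.5 − 17·5.5 = 315.0000; (r_i+r_j)·cross = 36·315.0000 = 11340.0000
edge 3: (17,21.5)→(13.5,38)  cross = 17·38 − 13.5·21.5 = 355.7500; (r_i+r_j)·cross = 30.5·355.7500 = 10850.3750
edge 4: (13.5,38)→(1.5,35)  cross = 13.5·35 − 1.5·38 = 415.5000; (r_i+r_j)·cross = 15·415.5000 = 6232.5000
edge 5: (1.5,35)→(1,10.5)  cross = 1.5·10.5 − 1·35 = -19.2500; (r_i+r_j)·cross = 2.5·-19.2500 = -48.1250
Σcross = 1049.5000 → A = |Σcross|/2 = 524.7500 mm²
Σ(r_i+r_j)·cross = 28642.5000 → first moment M = |Σ|/6 = 4773.7500
R_c = M/A = 4773.7500/524.7500 = 9.0972 mm
θ = 162° = 2.827433 rad
V = θ·R_c·A = 2.827433·9.0972·524.7500 = 13497.460 mm³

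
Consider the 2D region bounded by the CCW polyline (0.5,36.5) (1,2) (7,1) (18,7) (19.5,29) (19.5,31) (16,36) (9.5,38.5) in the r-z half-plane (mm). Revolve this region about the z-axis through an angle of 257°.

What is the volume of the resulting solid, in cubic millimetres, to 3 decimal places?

Profile (r,z), 8 vertices: (0.5,36.5) (1,2) (7,1) (18,7) (19.5,29) (19.5,31) (16,36) (9.5,38.5)
edge 0: (0.5,36.5)→(1,2)  cross = 0.5·2 − 1·36.5 = -35.5000; (r_i+r_j)·cross = 1.5·-35.5000 = -53.2500
edge 1: (1,2)→(7,1)  cross = 1·1 − 7·2 = -13.0000; (r_i+r_j)·cross = 8·-13.0000 = -104.0000
edge 2: (7,1)→(18,7)  cross = 7·7 − 18·1 = 31.0000; (r_i+r_j)·cross = 25·31.0000 = 775.0000
edge 3: (18,7)→(19.5,29)  cross = 18·29 − 19.5·7 = 385.5000; (r_i+r_j)·cross = 37.5·385.5000 = 14456.2500
edge 4: (19.5,29)→(19.5,31)  cross = 19.5·31 − 19.5·29 = 39.0000; (r_i+r_j)·cross = 39·39.0000 = 1521.0000
edge 5: (19.5,31)→(16,36)  cross = 19.5·36 − 16·31 = 206.0000; (r_i+r_j)·cross = 35.5·206.0000 = 7313.0000
edge 6: (16,36)→(9.5,38.5)  cross = 16·38.5 − 9.5·36 = 274.0000; (r_i+r_j)·cross = 25.5·274.0000 = 6987.0000
edge 7: (9.5,38.5)→(0.5,36.5)  cross = 9.5·36.5 − 0.5·38.5 = 327.5000; (r_i+r_j)·cross = 10·327.5000 = 3275.0000
Σcross = 1214.5000 → A = |Σcross|/2 = 607.2500 mm²
Σ(r_i+r_j)·cross = 34170.0000 → first moment M = |Σ|/6 = 5695.0000
R_c = M/A = 5695.0000/607.2500 = 9.3783 mm
θ = 257° = 4.485496 rad
V = θ·R_c·A = 4.485496·9.3783·607.2500 = 25544.901 mm³

Volume = 25544.901 mm³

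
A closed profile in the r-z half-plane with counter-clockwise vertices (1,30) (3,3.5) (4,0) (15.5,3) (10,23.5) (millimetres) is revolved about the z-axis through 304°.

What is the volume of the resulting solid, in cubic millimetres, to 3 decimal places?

Volume = 10041.118 mm³

Profile (r,z), 5 vertices: (1,30) (3,3.5) (4,0) (15.5,3) (10,23.5)
edge 0: (1,30)→(3,3.5)  cross = 1·3.5 − 3·30 = -86.5000; (r_i+r_j)·cross = 4·-86.5000 = -346.0000
edge 1: (3,3.5)→(4,0)  cross = 3·0 − 4·3.5 = -14.0000; (r_i+r_j)·cross = 7·-14.0000 = -98.0000
edge 2: (4,0)→(15.5,3)  cross = 4·3 − 15.5·0 = 12.0000; (r_i+r_j)·cross = 19.5·12.0000 = 234.0000
edge 3: (15.5,3)→(10,23.5)  cross = 15.5·23.5 − 10·3 = 334.2500; (r_i+r_j)·cross = 25.5·334.2500 = 8523.3750
edge 4: (10,23.5)→(1,30)  cross = 10·30 − 1·23.5 = 276.5000; (r_i+r_j)·cross = 11·276.5000 = 3041.5000
Σcross = 522.2500 → A = |Σcross|/2 = 261.1250 mm²
Σ(r_i+r_j)·cross = 11354.8750 → first moment M = |Σ|/6 = 1892.4792
R_c = M/A = 1892.4792/261.1250 = 7.2474 mm
θ = 304° = 5.305801 rad
V = θ·R_c·A = 5.305801·7.2474·261.1250 = 10041.118 mm³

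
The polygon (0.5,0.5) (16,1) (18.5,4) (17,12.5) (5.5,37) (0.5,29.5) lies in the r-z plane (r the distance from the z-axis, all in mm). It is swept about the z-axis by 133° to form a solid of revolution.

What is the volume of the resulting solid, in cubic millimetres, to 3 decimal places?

Volume = 8006.509 mm³

Profile (r,z), 6 vertices: (0.5,0.5) (16,1) (18.5,4) (17,12.5) (5.5,37) (0.5,29.5)
edge 0: (0.5,0.5)→(16,1)  cross = 0.5·1 − 16·0.5 = -7.5000; (r_i+r_j)·cross = 16.5·-7.5000 = -123.7500
edge 1: (16,1)→(18.5,4)  cross = 16·4 − 18.5·1 = 45.5000; (r_i+r_j)·cross = 34.5·45.5000 = 1569.7500
edge 2: (18.5,4)→(17,12.5)  cross = 18.5·12.5 − 17·4 = 163.2500; (r_i+r_j)·cross = 35.5·163.2500 = 5795.3750
edge 3: (17,12.5)→(5.5,37)  cross = 17·37 − 5.5·12.5 = 560.2500; (r_i+r_j)·cross = 22.5·560.2500 = 12605.6250
edge 4: (5.5,37)→(0.5,29.5)  cross = 5.5·29.5 − 0.5·37 = 143.7500; (r_i+r_j)·cross = 6·143.7500 = 862.5000
edge 5: (0.5,29.5)→(0.5,0.5)  cross = 0.5·0.5 − 0.5·29.5 = -14.5000; (r_i+r_j)·cross = 1·-14.5000 = -14.5000
Σcross = 890.7500 → A = |Σcross|/2 = 445.3750 mm²
Σ(r_i+r_j)·cross = 20695.0000 → first moment M = |Σ|/6 = 3449.1667
R_c = M/A = 3449.1667/445.3750 = 7.7444 mm
θ = 133° = 2.321288 rad
V = θ·R_c·A = 2.321288·7.7444·445.3750 = 8006.509 mm³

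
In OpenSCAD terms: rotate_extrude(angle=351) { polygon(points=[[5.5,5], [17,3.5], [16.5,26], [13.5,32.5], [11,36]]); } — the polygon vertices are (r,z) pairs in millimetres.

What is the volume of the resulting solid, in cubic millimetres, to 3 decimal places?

Volume = 18112.087 mm³

Profile (r,z), 5 vertices: (5.5,5) (17,3.5) (16.5,26) (13.5,32.5) (11,36)
edge 0: (5.5,5)→(17,3.5)  cross = 5.5·3.5 − 17·5 = -65.7500; (r_i+r_j)·cross = 22.5·-65.7500 = -1479.3750
edge 1: (17,3.5)→(16.5,26)  cross = 17·26 − 16.5·3.5 = 384.2500; (r_i+r_j)·cross = 33.5·384.2500 = 12872.3750
edge 2: (16.5,26)→(13.5,32.5)  cross = 16.5·32.5 − 13.5·26 = 185.2500; (r_i+r_j)·cross = 30·185.2500 = 5557.5000
edge 3: (13.5,32.5)→(11,36)  cross = 13.5·36 − 11·32.5 = 128.5000; (r_i+r_j)·cross = 24.5·128.5000 = 3148.2500
edge 4: (11,36)→(5.5,5)  cross = 11·5 − 5.5·36 = -143.0000; (r_i+r_j)·cross = 16.5·-143.0000 = -2359.5000
Σcross = 489.2500 → A = |Σcross|/2 = 244.6250 mm²
Σ(r_i+r_j)·cross = 17739.2500 → first moment M = |Σ|/6 = 2956.5417
R_c = M/A = 2956.5417/244.6250 = 12.0860 mm
θ = 351° = 6.126106 rad
V = θ·R_c·A = 6.126106·12.0860·244.6250 = 18112.087 mm³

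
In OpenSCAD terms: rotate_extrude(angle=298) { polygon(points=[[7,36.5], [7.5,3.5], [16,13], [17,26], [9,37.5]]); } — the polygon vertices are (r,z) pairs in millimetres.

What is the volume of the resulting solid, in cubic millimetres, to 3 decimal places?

Volume = 13300.140 mm³

Profile (r,z), 5 vertices: (7,36.5) (7.5,3.5) (16,13) (17,26) (9,37.5)
edge 0: (7,36.5)→(7.5,3.5)  cross = 7·3.5 − 7.5·36.5 = -249.2500; (r_i+r_j)·cross = 14.5·-249.2500 = -3614.1250
edge 1: (7.5,3.5)→(16,13)  cross = 7.5·13 − 16·3.5 = 41.5000; (r_i+r_j)·cross = 23.5·41.5000 = 975.2500
edge 2: (16,13)→(17,26)  cross = 16·26 − 17·13 = 195.0000; (r_i+r_j)·cross = 33·195.0000 = 6435.0000
edge 3: (17,26)→(9,37.5)  cross = 17·37.5 − 9·26 = 403.5000; (r_i+r_j)·cross = 26·403.5000 = 10491.0000
edge 4: (9,37.5)→(7,36.5)  cross = 9·36.5 − 7·37.5 = 66.0000; (r_i+r_j)·cross = 16·66.0000 = 1056.0000
Σcross = 456.7500 → A = |Σcross|/2 = 228.3750 mm²
Σ(r_i+r_j)·cross = 15343.1250 → first moment M = |Σ|/6 = 2557.1875
R_c = M/A = 2557.1875/228.3750 = 11.1973 mm
θ = 298° = 5.201081 rad
V = θ·R_c·A = 5.201081·11.1973·228.3750 = 13300.140 mm³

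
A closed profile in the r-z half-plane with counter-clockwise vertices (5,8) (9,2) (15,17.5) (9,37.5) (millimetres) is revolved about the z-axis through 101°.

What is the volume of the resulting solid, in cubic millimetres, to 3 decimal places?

Volume = 3024.641 mm³

Profile (r,z), 4 vertices: (5,8) (9,2) (15,17.5) (9,37.5)
edge 0: (5,8)→(9,2)  cross = 5·2 − 9·8 = -62.0000; (r_i+r_j)·cross = 14·-62.0000 = -868.0000
edge 1: (9,2)→(15,17.5)  cross = 9·17.5 − 15·2 = 127.5000; (r_i+r_j)·cross = 24·127.5000 = 3060.0000
edge 2: (15,17.5)→(9,37.5)  cross = 15·37.5 − 9·17.5 = 405.0000; (r_i+r_j)·cross = 24·405.0000 = 9720.0000
edge 3: (9,37.5)→(5,8)  cross = 9·8 − 5·37.5 = -115.5000; (r_i+r_j)·cross = 14·-115.5000 = -1617.0000
Σcross = 355.0000 → A = |Σcross|/2 = 177.5000 mm²
Σ(r_i+r_j)·cross = 10295.0000 → first moment M = |Σ|/6 = 1715.8333
R_c = M/A = 1715.8333/177.5000 = 9.6667 mm
θ = 101° = 1.762783 rad
V = θ·R_c·A = 1.762783·9.6667·177.5000 = 3024.641 mm³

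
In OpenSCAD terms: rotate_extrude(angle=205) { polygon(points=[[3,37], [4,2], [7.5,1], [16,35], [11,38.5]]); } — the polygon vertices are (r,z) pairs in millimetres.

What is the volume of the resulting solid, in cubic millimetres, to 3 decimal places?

Volume = 8938.998 mm³

Profile (r,z), 5 vertices: (3,37) (4,2) (7.5,1) (16,35) (11,38.5)
edge 0: (3,37)→(4,2)  cross = 3·2 − 4·37 = -142.0000; (r_i+r_j)·cross = 7·-142.0000 = -994.0000
edge 1: (4,2)→(7.5,1)  cross = 4·1 − 7.5·2 = -11.0000; (r_i+r_j)·cross = 11.5·-11.0000 = -126.5000
edge 2: (7.5,1)→(16,35)  cross = 7.5·35 − 16·1 = 246.5000; (r_i+r_j)·cross = 23.5·246.5000 = 5792.7500
edge 3: (16,35)→(11,38.5)  cross = 16·38.5 − 11·35 = 231.0000; (r_i+r_j)·cross = 27·231.0000 = 6237.0000
edge 4: (11,38.5)→(3,37)  cross = 11·37 − 3·38.5 = 291.5000; (r_i+r_j)·cross = 14·291.5000 = 4081.0000
Σcross = 616.0000 → A = |Σcross|/2 = 308.0000 mm²
Σ(r_i+r_j)·cross = 14990.2500 → first moment M = |Σ|/6 = 2498.3750
R_c = M/A = 2498.3750/308.0000 = 8.1116 mm
θ = 205° = 3.577925 rad
V = θ·R_c·A = 3.577925·8.1116·308.0000 = 8938.998 mm³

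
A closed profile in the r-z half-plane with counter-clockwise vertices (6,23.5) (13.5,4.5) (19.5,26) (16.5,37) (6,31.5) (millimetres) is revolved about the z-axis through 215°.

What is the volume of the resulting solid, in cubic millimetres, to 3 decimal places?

Profile (r,z), 5 vertices: (6,23.5) (13.5,4.5) (19.5,26) (16.5,37) (6,31.5)
edge 0: (6,23.5)→(13.5,4.5)  cross = 6·4.5 − 13.5·23.5 = -290.2500; (r_i+r_j)·cross = 19.5·-290.2500 = -5659.8750
edge 1: (13.5,4.5)→(19.5,26)  cross = 13.5·26 − 19.5·4.5 = 263.2500; (r_i+r_j)·cross = 33·263.2500 = 8687.2500
edge 2: (19.5,26)→(16.5,37)  cross = 19.5·37 − 16.5·26 = 292.5000; (r_i+r_j)·cross = 36·292.5000 = 10530.0000
edge 3: (16.5,37)→(6,31.5)  cross = 16.5·31.5 − 6·37 = 297.7500; (r_i+r_j)·cross = 22.5·297.7500 = 6699.3750
edge 4: (6,31.5)→(6,23.5)  cross = 6·23.5 − 6·31.5 = -48.0000; (r_i+r_j)·cross = 12·-48.0000 = -576.0000
Σcross = 515.2500 → A = |Σcross|/2 = 257.6250 mm²
Σ(r_i+r_j)·cross = 19680.7500 → first moment M = |Σ|/6 = 3280.1250
R_c = M/A = 3280.1250/257.6250 = 12.7322 mm
θ = 215° = 3.752458 rad
V = θ·R_c·A = 3.752458·12.7322·257.6250 = 12308.531 mm³

Volume = 12308.531 mm³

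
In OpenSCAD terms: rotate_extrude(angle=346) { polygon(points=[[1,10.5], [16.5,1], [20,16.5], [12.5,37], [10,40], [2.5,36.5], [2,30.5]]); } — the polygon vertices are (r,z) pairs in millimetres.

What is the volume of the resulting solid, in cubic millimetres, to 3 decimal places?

Volume = 29955.914 mm³

Profile (r,z), 7 vertices: (1,10.5) (16.5,1) (20,16.5) (12.5,37) (10,40) (2.5,36.5) (2,30.5)
edge 0: (1,10.5)→(16.5,1)  cross = 1·1 − 16.5·10.5 = -172.2500; (r_i+r_j)·cross = 17.5·-172.2500 = -3014.3750
edge 1: (16.5,1)→(20,16.5)  cross = 16.5·16.5 − 20·1 = 252.2500; (r_i+r_j)·cross = 36.5·252.2500 = 9207.1250
edge 2: (20,16.5)→(12.5,37)  cross = 20·37 − 12.5·16.5 = 533.7500; (r_i+r_j)·cross = 32.5·533.7500 = 17346.8750
edge 3: (12.5,37)→(10,40)  cross = 12.5·40 − 10·37 = 130.0000; (r_i+r_j)·cross = 22.5·130.0000 = 2925.0000
edge 4: (10,40)→(2.5,36.5)  cross = 10·36.5 − 2.5·40 = 265.0000; (r_i+r_j)·cross = 12.5·265.0000 = 3312.5000
edge 5: (2.5,36.5)→(2,30.5)  cross = 2.5·30.5 − 2·36.5 = 3.2500; (r_i+r_j)·cross = 4.5·3.2500 = 14.6250
edge 6: (2,30.5)→(1,10.5)  cross = 2·10.5 − 1·30.5 = -9.5000; (r_i+r_j)·cross = 3·-9.5000 = -28.5000
Σcross = 1002.5000 → A = |Σcross|/2 = 501.2500 mm²
Σ(r_i+r_j)·cross = 29763.2500 → first moment M = |Σ|/6 = 4960.5417
R_c = M/A = 4960.5417/501.2500 = 9.8963 mm
θ = 346° = 6.038839 rad
V = θ·R_c·A = 6.038839·9.8963·501.2500 = 29955.914 mm³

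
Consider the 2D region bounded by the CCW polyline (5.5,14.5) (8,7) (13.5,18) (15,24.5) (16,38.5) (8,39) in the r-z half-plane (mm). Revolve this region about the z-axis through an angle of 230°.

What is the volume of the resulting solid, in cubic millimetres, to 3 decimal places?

Profile (r,z), 6 vertices: (5.5,14.5) (8,7) (13.5,18) (15,24.5) (16,38.5) (8,39)
edge 0: (5.5,14.5)→(8,7)  cross = 5.5·7 − 8·14.5 = -77.5000; (r_i+r_j)·cross = 13.5·-77.5000 = -1046.2500
edge 1: (8,7)→(13.5,18)  cross = 8·18 − 13.5·7 = 49.5000; (r_i+r_j)·cross = 21.5·49.5000 = 1064.2500
edge 2: (13.5,18)→(15,24.5)  cross = 13.5·24.5 − 15·18 = 60.7500; (r_i+r_j)·cross = 28.5·60.7500 = 1731.3750
edge 3: (15,24.5)→(16,38.5)  cross = 15·38.5 − 16·24.5 = 185.5000; (r_i+r_j)·cross = 31·185.5000 = 5750.5000
edge 4: (16,38.5)→(8,39)  cross = 16·39 − 8·38.5 = 316.0000; (r_i+r_j)·cross = 24·316.0000 = 7584.0000
edge 5: (8,39)→(5.5,14.5)  cross = 8·14.5 − 5.5·39 = -98.5000; (r_i+r_j)·cross = 13.5·-98.5000 = -1329.7500
Σcross = 435.7500 → A = |Σcross|/2 = 217.8750 mm²
Σ(r_i+r_j)·cross = 13754.1250 → first moment M = |Σ|/6 = 2292.3542
R_c = M/A = 2292.3542/217.8750 = 10.5214 mm
θ = 230° = 4.014257 rad
V = θ·R_c·A = 4.014257·10.5214·217.8750 = 9202.099 mm³

Volume = 9202.099 mm³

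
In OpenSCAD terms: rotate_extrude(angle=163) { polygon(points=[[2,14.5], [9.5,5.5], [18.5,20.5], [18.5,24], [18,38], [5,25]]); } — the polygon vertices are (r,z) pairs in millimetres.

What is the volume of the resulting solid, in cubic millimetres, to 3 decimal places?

Profile (r,z), 6 vertices: (2,14.5) (9.5,5.5) (18.5,20.5) (18.5,24) (18,38) (5,25)
edge 0: (2,14.5)→(9.5,5.5)  cross = 2·5.5 − 9.5·14.5 = -126.7500; (r_i+r_j)·cross = 11.5·-126.7500 = -1457.6250
edge 1: (9.5,5.5)→(18.5,20.5)  cross = 9.5·20.5 − 18.5·5.5 = 93.0000; (r_i+r_j)·cross = 28·93.0000 = 2604.0000
edge 2: (18.5,20.5)→(18.5,24)  cross = 18.5·24 − 18.5·20.5 = 64.7500; (r_i+r_j)·cross = 37·64.7500 = 2395.7500
edge 3: (18.5,24)→(18,38)  cross = 18.5·38 − 18·24 = 271.0000; (r_i+r_j)·cross = 36.5·271.0000 = 9891.5000
edge 4: (18,38)→(5,25)  cross = 18·25 − 5·38 = 260.0000; (r_i+r_j)·cross = 23·260.0000 = 5980.0000
edge 5: (5,25)→(2,14.5)  cross = 5·14.5 − 2·25 = 22.5000; (r_i+r_j)·cross = 7·22.5000 = 157.5000
Σcross = 584.5000 → A = |Σcross|/2 = 292.2500 mm²
Σ(r_i+r_j)·cross = 19571.1250 → first moment M = |Σ|/6 = 3261.8542
R_c = M/A = 3261.8542/292.2500 = 11.1612 mm
θ = 163° = 2.844887 rad
V = θ·R_c·A = 2.844887·11.1612·292.2500 = 9279.605 mm³

Volume = 9279.605 mm³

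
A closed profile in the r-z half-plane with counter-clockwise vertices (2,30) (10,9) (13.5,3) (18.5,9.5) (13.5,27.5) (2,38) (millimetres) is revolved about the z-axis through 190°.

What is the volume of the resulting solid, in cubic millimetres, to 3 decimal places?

Profile (r,z), 6 vertices: (2,30) (10,9) (13.5,3) (18.5,9.5) (13.5,27.5) (2,38)
edge 0: (2,30)→(10,9)  cross = 2·9 − 10·30 = -282.0000; (r_i+r_j)·cross = 12·-282.0000 = -3384.0000
edge 1: (10,9)→(13.5,3)  cross = 10·3 − 13.5·9 = -91.5000; (r_i+r_j)·cross = 23.5·-91.5000 = -2150.2500
edge 2: (13.5,3)→(18.5,9.5)  cross = 13.5·9.5 − 18.5·3 = 72.7500; (r_i+r_j)·cross = 32·72.7500 = 2328.0000
edge 3: (18.5,9.5)→(13.5,27.5)  cross = 18.5·27.5 − 13.5·9.5 = 380.5000; (r_i+r_j)·cross = 32·380.5000 = 12176.0000
edge 4: (13.5,27.5)→(2,38)  cross = 13.5·38 − 2·27.5 = 458.0000; (r_i+r_j)·cross = 15.5·458.0000 = 7099.0000
edge 5: (2,38)→(2,30)  cross = 2·30 − 2·38 = -16.0000; (r_i+r_j)·cross = 4·-16.0000 = -64.0000
Σcross = 521.7500 → A = |Σcross|/2 = 260.8750 mm²
Σ(r_i+r_j)·cross = 16004.7500 → first moment M = |Σ|/6 = 2667.4583
R_c = M/A = 2667.4583/260.8750 = 10.2250 mm
θ = 190° = 3.316126 rad
V = θ·R_c·A = 3.316126·10.2250·260.8750 = 8845.627 mm³

Volume = 8845.627 mm³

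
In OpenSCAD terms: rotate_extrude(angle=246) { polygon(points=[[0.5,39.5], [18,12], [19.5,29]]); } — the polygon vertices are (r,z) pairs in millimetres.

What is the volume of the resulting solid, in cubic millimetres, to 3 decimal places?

Volume = 9211.368 mm³

Profile (r,z), 3 vertices: (0.5,39.5) (18,12) (19.5,29)
edge 0: (0.5,39.5)→(18,12)  cross = 0.5·12 − 18·39.5 = -705.0000; (r_i+r_j)·cross = 18.5·-705.0000 = -13042.5000
edge 1: (18,12)→(19.5,29)  cross = 18·29 − 19.5·12 = 288.0000; (r_i+r_j)·cross = 37.5·288.0000 = 10800.0000
edge 2: (19.5,29)→(0.5,39.5)  cross = 19.5·39.5 − 0.5·29 = 755.7500; (r_i+r_j)·cross = 20·755.7500 = 15115.0000
Σcross = 338.7500 → A = |Σcross|/2 = 169.3750 mm²
Σ(r_i+r_j)·cross = 12872.5000 → first moment M = |Σ|/6 = 2145.4167
R_c = M/A = 2145.4167/169.3750 = 12.6667 mm
θ = 246° = 4.293510 rad
V = θ·R_c·A = 4.293510·12.6667·169.3750 = 9211.368 mm³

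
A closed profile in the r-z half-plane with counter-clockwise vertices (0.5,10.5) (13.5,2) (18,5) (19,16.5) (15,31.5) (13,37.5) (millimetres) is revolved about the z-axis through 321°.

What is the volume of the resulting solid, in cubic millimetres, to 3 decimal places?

Profile (r,z), 6 vertices: (0.5,10.5) (13.5,2) (18,5) (19,16.5) (15,31.5) (13,37.5)
edge 0: (0.5,10.5)→(13.5,2)  cross = 0.5·2 − 13.5·10.5 = -140.7500; (r_i+r_j)·cross = 14·-140.7500 = -1970.5000
edge 1: (13.5,2)→(18,5)  cross = 13.5·5 − 18·2 = 31.5000; (r_i+r_j)·cross = 31.5·31.5000 = 992.2500
edge 2: (18,5)→(19,16.5)  cross = 18·16.5 − 19·5 = 202.0000; (r_i+r_j)·cross = 37·202.0000 = 7474.0000
edge 3: (19,16.5)→(15,31.5)  cross = 19·31.5 − 15·16.5 = 351.0000; (r_i+r_j)·cross = 34·351.0000 = 11934.0000
edge 4: (15,31.5)→(13,37.5)  cross = 15·37.5 − 13·31.5 = 153.0000; (r_i+r_j)·cross = 28·153.0000 = 4284.0000
edge 5: (13,37.5)→(0.5,10.5)  cross = 13·10.5 − 0.5·37.5 = 117.7500; (r_i+r_j)·cross = 13.5·117.7500 = 1589.6250
Σcross = 714.5000 → A = |Σcross|/2 = 357.2500 mm²
Σ(r_i+r_j)·cross = 24303.3750 → first moment M = |Σ|/6 = 4050.5625
R_c = M/A = 4050.5625/357.2500 = 11.3382 mm
θ = 321° = 5.602507 rad
V = θ·R_c·A = 5.602507·11.3382·357.2500 = 22693.304 mm³

Volume = 22693.304 mm³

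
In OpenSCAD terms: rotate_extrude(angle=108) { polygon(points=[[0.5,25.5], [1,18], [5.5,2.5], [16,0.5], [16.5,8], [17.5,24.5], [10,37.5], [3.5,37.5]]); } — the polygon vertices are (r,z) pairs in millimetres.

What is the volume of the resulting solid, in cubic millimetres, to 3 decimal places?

Profile (r,z), 8 vertices: (0.5,25.5) (1,18) (5.5,2.5) (16,0.5) (16.5,8) (17.5,24.5) (10,37.5) (3.5,37.5)
edge 0: (0.5,25.5)→(1,18)  cross = 0.5·18 − 1·25.5 = -16.5000; (r_i+r_j)·cross = 1.5·-16.5000 = -24.7500
edge 1: (1,18)→(5.5,2.5)  cross = 1·2.5 − 5.5·18 = -96.5000; (r_i+r_j)·cross = 6.5·-96.5000 = -627.2500
edge 2: (5.5,2.5)→(16,0.5)  cross = 5.5·0.5 − 16·2.5 = -37.2500; (r_i+r_j)·cross = 21.5·-37.2500 = -800.8750
edge 3: (16,0.5)→(16.5,8)  cross = 16·8 − 16.5·0.5 = 119.7500; (r_i+r_j)·cross = 32.5·119.7500 = 3891.8750
edge 4: (16.5,8)→(17.5,24.5)  cross = 16.5·24.5 − 17.5·8 = 264.2500; (r_i+r_j)·cross = 34·264.2500 = 8984.5000
edge 5: (17.5,24.5)→(10,37.5)  cross = 17.5·37.5 − 10·24.5 = 411.2500; (r_i+r_j)·cross = 27.5·411.2500 = 11309.3750
edge 6: (10,37.5)→(3.5,37.5)  cross = 10·37.5 − 3.5·37.5 = 243.7500; (r_i+r_j)·cross = 13.5·243.7500 = 3290.6250
edge 7: (3.5,37.5)→(0.5,25.5)  cross = 3.5·25.5 − 0.5·37.5 = 70.5000; (r_i+r_j)·cross = 4·70.5000 = 282.0000
Σcross = 959.2500 → A = |Σcross|/2 = 479.6250 mm²
Σ(r_i+r_j)·cross = 26305.5000 → first moment M = |Σ|/6 = 4384.2500
R_c = M/A = 4384.2500/479.6250 = 9.1410 mm
θ = 108° = 1.884956 rad
V = θ·R_c·A = 1.884956·9.1410·479.6250 = 8264.117 mm³

Volume = 8264.117 mm³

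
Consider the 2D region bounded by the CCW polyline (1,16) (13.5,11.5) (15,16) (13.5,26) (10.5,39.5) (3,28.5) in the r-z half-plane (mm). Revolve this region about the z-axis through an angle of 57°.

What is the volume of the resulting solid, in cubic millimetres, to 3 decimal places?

Volume = 1989.282 mm³

Profile (r,z), 6 vertices: (1,16) (13.5,11.5) (15,16) (13.5,26) (10.5,39.5) (3,28.5)
edge 0: (1,16)→(13.5,11.5)  cross = 1·11.5 − 13.5·16 = -204.5000; (r_i+r_j)·cross = 14.5·-204.5000 = -2965.2500
edge 1: (13.5,11.5)→(15,16)  cross = 13.5·16 − 15·11.5 = 43.5000; (r_i+r_j)·cross = 28.5·43.5000 = 1239.7500
edge 2: (15,16)→(13.5,26)  cross = 15·26 − 13.5·16 = 174.0000; (r_i+r_j)·cross = 28.5·174.0000 = 4959.0000
edge 3: (13.5,26)→(10.5,39.5)  cross = 13.5·39.5 − 10.5·26 = 260.2500; (r_i+r_j)·cross = 24·260.2500 = 6246.0000
edge 4: (10.5,39.5)→(3,28.5)  cross = 10.5·28.5 − 3·39.5 = 180.7500; (r_i+r_j)·cross = 13.5·180.7500 = 2440.1250
edge 5: (3,28.5)→(1,16)  cross = 3·16 − 1·28.5 = 19.5000; (r_i+r_j)·cross = 4·19.5000 = 78.0000
Σcross = 473.5000 → A = |Σcross|/2 = 236.7500 mm²
Σ(r_i+r_j)·cross = 11997.6250 → first moment M = |Σ|/6 = 1999.6042
R_c = M/A = 1999.6042/236.7500 = 8.4461 mm
θ = 57° = 0.994838 rad
V = θ·R_c·A = 0.994838·8.4461·236.7500 = 1989.282 mm³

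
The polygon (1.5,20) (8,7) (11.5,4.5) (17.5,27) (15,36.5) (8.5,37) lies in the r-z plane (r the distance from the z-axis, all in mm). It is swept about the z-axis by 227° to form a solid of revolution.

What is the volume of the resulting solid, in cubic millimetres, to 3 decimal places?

Volume = 12497.310 mm³

Profile (r,z), 6 vertices: (1.5,20) (8,7) (11.5,4.5) (17.5,27) (15,36.5) (8.5,37)
edge 0: (1.5,20)→(8,7)  cross = 1.5·7 − 8·20 = -149.5000; (r_i+r_j)·cross = 9.5·-149.5000 = -1420.2500
edge 1: (8,7)→(11.5,4.5)  cross = 8·4.5 − 11.5·7 = -44.5000; (r_i+r_j)·cross = 19.5·-44.5000 = -867.7500
edge 2: (11.5,4.5)→(17.5,27)  cross = 11.5·27 − 17.5·4.5 = 231.7500; (r_i+r_j)·cross = 29·231.7500 = 6720.7500
edge 3: (17.5,27)→(15,36.5)  cross = 17.5·36.5 − 15·27 = 233.7500; (r_i+r_j)·cross = 32.5·233.7500 = 7596.8750
edge 4: (15,36.5)→(8.5,37)  cross = 15·37 − 8.5·36.5 = 244.7500; (r_i+r_j)·cross = 23.5·244.7500 = 5751.6250
edge 5: (8.5,37)→(1.5,20)  cross = 8.5·20 − 1.5·37 = 114.5000; (r_i+r_j)·cross = 10·114.5000 = 1145.0000
Σcross = 630.7500 → A = |Σcross|/2 = 315.3750 mm²
Σ(r_i+r_j)·cross = 18926.2500 → first moment M = |Σ|/6 = 3154.3750
R_c = M/A = 3154.3750/315.3750 = 10.0020 mm
θ = 227° = 3.961897 rad
V = θ·R_c·A = 3.961897·10.0020·315.3750 = 12497.310 mm³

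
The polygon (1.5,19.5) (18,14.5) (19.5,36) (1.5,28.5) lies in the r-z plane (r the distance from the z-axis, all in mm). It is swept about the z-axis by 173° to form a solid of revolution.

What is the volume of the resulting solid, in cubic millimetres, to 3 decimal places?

Profile (r,z), 4 vertices: (1.5,19.5) (18,14.5) (19.5,36) (1.5,28.5)
edge 0: (1.5,19.5)→(18,14.5)  cross = 1.5·14.5 − 18·19.5 = -329.2500; (r_i+r_j)·cross = 19.5·-329.2500 = -6420.3750
edge 1: (18,14.5)→(19.5,36)  cross = 18·36 − 19.5·14.5 = 365.2500; (r_i+r_j)·cross = 37.5·365.2500 = 13696.8750
edge 2: (19.5,36)→(1.5,28.5)  cross = 19.5·28.5 − 1.5·36 = 501.7500; (r_i+r_j)·cross = 21·501.7500 = 10536.7500
edge 3: (1.5,28.5)→(1.5,19.5)  cross = 1.5·19.5 − 1.5·28.5 = -13.5000; (r_i+r_j)·cross = 3·-13.5000 = -40.5000
Σcross = 524.2500 → A = |Σcross|/2 = 262.1250 mm²
Σ(r_i+r_j)·cross = 17772.7500 → first moment M = |Σ|/6 = 2962.1250
R_c = M/A = 2962.1250/262.1250 = 11.3004 mm
θ = 173° = 3.019420 rad
V = θ·R_c·A = 3.019420·11.3004·262.1250 = 8943.898 mm³

Volume = 8943.898 mm³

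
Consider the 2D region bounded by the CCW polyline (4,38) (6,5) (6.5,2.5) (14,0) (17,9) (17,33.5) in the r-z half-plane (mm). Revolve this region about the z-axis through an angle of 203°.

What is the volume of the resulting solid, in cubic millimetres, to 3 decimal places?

Volume = 15236.603 mm³

Profile (r,z), 6 vertices: (4,38) (6,5) (6.5,2.5) (14,0) (17,9) (17,33.5)
edge 0: (4,38)→(6,5)  cross = 4·5 − 6·38 = -208.0000; (r_i+r_j)·cross = 10·-208.0000 = -2080.0000
edge 1: (6,5)→(6.5,2.5)  cross = 6·2.5 − 6.5·5 = -17.5000; (r_i+r_j)·cross = 12.5·-17.5000 = -218.7500
edge 2: (6.5,2.5)→(14,0)  cross = 6.5·0 − 14·2.5 = -35.0000; (r_i+r_j)·cross = 20.5·-35.0000 = -717.5000
edge 3: (14,0)→(17,9)  cross = 14·9 − 17·0 = 126.0000; (r_i+r_j)·cross = 31·126.0000 = 3906.0000
edge 4: (17,9)→(17,33.5)  cross = 17·33.5 − 17·9 = 416.5000; (r_i+r_j)·cross = 34·416.5000 = 14161.0000
edge 5: (17,33.5)→(4,38)  cross = 17·38 − 4·33.5 = 512.0000; (r_i+r_j)·cross = 21·512.0000 = 10752.0000
Σcross = 794.0000 → A = |Σcross|/2 = 397.0000 mm²
Σ(r_i+r_j)·cross = 25802.7500 → first moment M = |Σ|/6 = 4300.4583
R_c = M/A = 4300.4583/397.0000 = 10.8324 mm
θ = 203° = 3.543018 rad
V = θ·R_c·A = 3.543018·10.8324·397.0000 = 15236.603 mm³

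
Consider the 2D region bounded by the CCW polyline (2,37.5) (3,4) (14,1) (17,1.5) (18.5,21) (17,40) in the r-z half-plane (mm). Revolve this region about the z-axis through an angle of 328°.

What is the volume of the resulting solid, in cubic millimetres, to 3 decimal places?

Volume = 32991.211 mm³

Profile (r,z), 6 vertices: (2,37.5) (3,4) (14,1) (17,1.5) (18.5,21) (17,40)
edge 0: (2,37.5)→(3,4)  cross = 2·4 − 3·37.5 = -104.5000; (r_i+r_j)·cross = 5·-104.5000 = -522.5000
edge 1: (3,4)→(14,1)  cross = 3·1 − 14·4 = -53.0000; (r_i+r_j)·cross = 17·-53.0000 = -901.0000
edge 2: (14,1)→(17,1.5)  cross = 14·1.5 − 17·1 = 4.0000; (r_i+r_j)·cross = 31·4.0000 = 124.0000
edge 3: (17,1.5)→(18.5,21)  cross = 17·21 − 18.5·1.5 = 329.2500; (r_i+r_j)·cross = 35.5·329.2500 = 11688.3750
edge 4: (18.5,21)→(17,40)  cross = 18.5·40 − 17·21 = 383.0000; (r_i+r_j)·cross = 35.5·383.0000 = 13596.5000
edge 5: (17,40)→(2,37.5)  cross = 17·37.5 − 2·40 = 557.5000; (r_i+r_j)·cross = 19·557.5000 = 10592.5000
Σcross = 1116.2500 → A = |Σcross|/2 = 558.1250 mm²
Σ(r_i+r_j)·cross = 34577.8750 → first moment M = |Σ|/6 = 5762.9792
R_c = M/A = 5762.9792/558.1250 = 10.3256 mm
θ = 328° = 5.724680 rad
V = θ·R_c·A = 5.724680·10.3256·558.1250 = 32991.211 mm³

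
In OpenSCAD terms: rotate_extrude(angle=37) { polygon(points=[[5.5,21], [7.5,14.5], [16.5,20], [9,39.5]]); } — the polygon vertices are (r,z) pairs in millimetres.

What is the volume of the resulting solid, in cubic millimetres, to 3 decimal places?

Volume = 911.319 mm³

Profile (r,z), 4 vertices: (5.5,21) (7.5,14.5) (16.5,20) (9,39.5)
edge 0: (5.5,21)→(7.5,14.5)  cross = 5.5·14.5 − 7.5·21 = -77.7500; (r_i+r_j)·cross = 13·-77.7500 = -1010.7500
edge 1: (7.5,14.5)→(16.5,20)  cross = 7.5·20 − 16.5·14.5 = -89.2500; (r_i+r_j)·cross = 24·-89.2500 = -2142.0000
edge 2: (16.5,20)→(9,39.5)  cross = 16.5·39.5 − 9·20 = 471.7500; (r_i+r_j)·cross = 25.5·471.7500 = 12029.6250
edge 3: (9,39.5)→(5.5,21)  cross = 9·21 − 5.5·39.5 = -28.2500; (r_i+r_j)·cross = 14.5·-28.2500 = -409.6250
Σcross = 276.5000 → A = |Σcross|/2 = 138.2500 mm²
Σ(r_i+r_j)·cross = 8467.2500 → first moment M = |Σ|/6 = 1411.2083
R_c = M/A = 1411.2083/138.2500 = 10.2077 mm
θ = 37° = 0.645772 rad
V = θ·R_c·A = 0.645772·10.2077·138.2500 = 911.319 mm³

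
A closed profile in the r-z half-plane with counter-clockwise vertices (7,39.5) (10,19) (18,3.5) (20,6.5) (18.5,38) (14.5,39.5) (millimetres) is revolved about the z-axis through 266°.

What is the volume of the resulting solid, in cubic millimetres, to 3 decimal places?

Profile (r,z), 6 vertices: (7,39.5) (10,19) (18,3.5) (20,6.5) (18.5,38) (14.5,39.5)
edge 0: (7,39.5)→(10,19)  cross = 7·19 − 10·39.5 = -262.0000; (r_i+r_j)·cross = 17·-262.0000 = -4454.0000
edge 1: (10,19)→(18,3.5)  cross = 10·3.5 − 18·19 = -307.0000; (r_i+r_j)·cross = 28·-307.0000 = -8596.0000
edge 2: (18,3.5)→(20,6.5)  cross = 18·6.5 − 20·3.5 = 47.0000; (r_i+r_j)·cross = 38·47.0000 = 1786.0000
edge 3: (20,6.5)→(18.5,38)  cross = 20·38 − 18.5·6.5 = 639.7500; (r_i+r_j)·cross = 38.5·639.7500 = 24630.3750
edge 4: (18.5,38)→(14.5,39.5)  cross = 18.5·39.5 − 14.5·38 = 179.7500; (r_i+r_j)·cross = 33·179.7500 = 5931.7500
edge 5: (14.5,39.5)→(7,39.5)  cross = 14.5·39.5 − 7·39.5 = 296.2500; (r_i+r_j)·cross = 21.5·296.2500 = 6369.3750
Σcross = 593.7500 → A = |Σcross|/2 = 296.8750 mm²
Σ(r_i+r_j)·cross = 25667.5000 → first moment M = |Σ|/6 = 4277.9167
R_c = M/A = 4277.9167/296.8750 = 14.4098 mm
θ = 266° = 4.642576 rad
V = θ·R_c·A = 4.642576·14.4098·296.8750 = 19860.552 mm³

Volume = 19860.552 mm³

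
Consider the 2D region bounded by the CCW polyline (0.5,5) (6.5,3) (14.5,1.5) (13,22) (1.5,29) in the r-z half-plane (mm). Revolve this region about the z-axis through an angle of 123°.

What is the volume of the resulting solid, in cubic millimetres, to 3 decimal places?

Volume = 4395.302 mm³

Profile (r,z), 5 vertices: (0.5,5) (6.5,3) (14.5,1.5) (13,22) (1.5,29)
edge 0: (0.5,5)→(6.5,3)  cross = 0.5·3 − 6.5·5 = -31.0000; (r_i+r_j)·cross = 7·-31.0000 = -217.0000
edge 1: (6.5,3)→(14.5,1.5)  cross = 6.5·1.5 − 14.5·3 = -33.7500; (r_i+r_j)·cross = 21·-33.7500 = -708.7500
edge 2: (14.5,1.5)→(13,22)  cross = 14.5·22 − 13·1.5 = 299.5000; (r_i+r_j)·cross = 27.5·299.5000 = 8236.2500
edge 3: (13,22)→(1.5,29)  cross = 13·29 − 1.5·22 = 344.0000; (r_i+r_j)·cross = 14.5·344.0000 = 4988.0000
edge 4: (1.5,29)→(0.5,5)  cross = 1.5·5 − 0.5·29 = -7.0000; (r_i+r_j)·cross = 2·-7.0000 = -14.0000
Σcross = 571.7500 → A = |Σcross|/2 = 285.8750 mm²
Σ(r_i+r_j)·cross = 12284.5000 → first moment M = |Σ|/6 = 2047.4167
R_c = M/A = 2047.4167/285.8750 = 7.1619 mm
θ = 123° = 2.146755 rad
V = θ·R_c·A = 2.146755·7.1619·285.8750 = 4395.302 mm³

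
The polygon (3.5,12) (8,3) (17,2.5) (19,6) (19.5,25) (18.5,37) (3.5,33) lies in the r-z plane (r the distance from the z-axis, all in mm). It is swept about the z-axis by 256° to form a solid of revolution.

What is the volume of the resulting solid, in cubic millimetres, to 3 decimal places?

Volume = 25241.650 mm³

Profile (r,z), 7 vertices: (3.5,12) (8,3) (17,2.5) (19,6) (19.5,25) (18.5,37) (3.5,33)
edge 0: (3.5,12)→(8,3)  cross = 3.5·3 − 8·12 = -85.5000; (r_i+r_j)·cross = 11.5·-85.5000 = -983.2500
edge 1: (8,3)→(17,2.5)  cross = 8·2.5 − 17·3 = -31.0000; (r_i+r_j)·cross = 25·-31.0000 = -775.0000
edge 2: (17,2.5)→(19,6)  cross = 17·6 − 19·2.5 = 54.5000; (r_i+r_j)·cross = 36·54.5000 = 1962.0000
edge 3: (19,6)→(19.5,25)  cross = 19·25 − 19.5·6 = 358.0000; (r_i+r_j)·cross = 38.5·358.0000 = 13783.0000
edge 4: (19.5,25)→(18.5,37)  cross = 19.5·37 − 18.5·25 = 259.0000; (r_i+r_j)·cross = 38·259.0000 = 9842.0000
edge 5: (18.5,37)→(3.5,33)  cross = 18.5·33 − 3.5·37 = 481.0000; (r_i+r_j)·cross = 22·481.0000 = 10582.0000
edge 6: (3.5,33)→(3.5,12)  cross = 3.5·12 − 3.5·33 = -73.5000; (r_i+r_j)·cross = 7·-73.5000 = -514.5000
Σcross = 962.5000 → A = |Σcross|/2 = 481.2500 mm²
Σ(r_i+r_j)·cross = 33896.2500 → first moment M = |Σ|/6 = 5649.3750
R_c = M/A = 5649.3750/481.2500 = 11.7390 mm
θ = 256° = 4.468043 rad
V = θ·R_c·A = 4.468043·11.7390·481.2500 = 25241.650 mm³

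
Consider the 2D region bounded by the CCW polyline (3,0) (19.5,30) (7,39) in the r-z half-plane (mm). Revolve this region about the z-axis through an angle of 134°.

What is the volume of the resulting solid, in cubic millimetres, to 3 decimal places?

Profile (r,z), 3 vertices: (3,0) (19.5,30) (7,39)
edge 0: (3,0)→(19.5,30)  cross = 3·30 − 19.5·0 = 90.0000; (r_i+r_j)·cross = 22.5·90.0000 = 2025.0000
edge 1: (19.5,30)→(7,39)  cross = 19.5·39 − 7·30 = 550.5000; (r_i+r_j)·cross = 26.5·550.5000 = 14588.2500
edge 2: (7,39)→(3,0)  cross = 7·0 − 3·39 = -117.0000; (r_i+r_j)·cross = 10·-117.0000 = -1170.0000
Σcross = 523.5000 → A = |Σcross|/2 = 261.7500 mm²
Σ(r_i+r_j)·cross = 15443.2500 → first moment M = |Σ|/6 = 2573.8750
R_c = M/A = 2573.8750/261.7500 = 9.8333 mm
θ = 134° = 2.338741 rad
V = θ·R_c·A = 2.338741·9.8333·261.7500 = 6019.628 mm³

Volume = 6019.628 mm³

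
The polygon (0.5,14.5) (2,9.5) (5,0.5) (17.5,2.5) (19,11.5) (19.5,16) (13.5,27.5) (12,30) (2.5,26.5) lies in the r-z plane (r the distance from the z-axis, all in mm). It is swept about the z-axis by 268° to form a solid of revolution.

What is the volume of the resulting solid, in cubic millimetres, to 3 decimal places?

Profile (r,z), 9 vertices: (0.5,14.5) (2,9.5) (5,0.5) (17.5,2.5) (19,11.5) (19.5,16) (13.5,27.5) (12,30) (2.5,26.5)
edge 0: (0.5,14.5)→(2,9.5)  cross = 0.5·9.5 − 2·14.5 = -24.2500; (r_i+r_j)·cross = 2.5·-24.2500 = -60.6250
edge 1: (2,9.5)→(5,0.5)  cross = 2·0.5 − 5·9.5 = -46.5000; (r_i+r_j)·cross = 7·-46.5000 = -325.5000
edge 2: (5,0.5)→(17.5,2.5)  cross = 5·2.5 − 17.5·0.5 = 3.7500; (r_i+r_j)·cross = 22.5·3.7500 = 84.3750
edge 3: (17.5,2.5)→(19,11.5)  cross = 17.5·11.5 − 19·2.5 = 153.7500; (r_i+r_j)·cross = 36.5·153.7500 = 5611.8750
edge 4: (19,11.5)→(19.5,16)  cross = 19·16 − 19.5·11.5 = 79.7500; (r_i+r_j)·cross = 38.5·79.7500 = 3070.3750
edge 5: (19.5,16)→(13.5,27.5)  cross = 19.5·27.5 − 13.5·16 = 320.2500; (r_i+r_j)·cross = 33·320.2500 = 10568.2500
edge 6: (13.5,27.5)→(12,30)  cross = 13.5·30 − 12·27.5 = 75.0000; (r_i+r_j)·cross = 25.5·75.0000 = 1912.5000
edge 7: (12,30)→(2.5,26.5)  cross = 12·26.5 − 2.5·30 = 243.0000; (r_i+r_j)·cross = 14.5·243.0000 = 3523.5000
edge 8: (2.5,26.5)→(0.5,14.5)  cross = 2.5·14.5 − 0.5·26.5 = 23.0000; (r_i+r_j)·cross = 3·23.0000 = 69.0000
Σcross = 827.7500 → A = |Σcross|/2 = 413.8750 mm²
Σ(r_i+r_j)·cross = 24453.7500 → first moment M = |Σ|/6 = 4075.6250
R_c = M/A = 4075.6250/413.8750 = 9.8475 mm
θ = 268° = 4.677482 rad
V = θ·R_c·A = 4.677482·9.8475·413.8750 = 19063.664 mm³

Volume = 19063.664 mm³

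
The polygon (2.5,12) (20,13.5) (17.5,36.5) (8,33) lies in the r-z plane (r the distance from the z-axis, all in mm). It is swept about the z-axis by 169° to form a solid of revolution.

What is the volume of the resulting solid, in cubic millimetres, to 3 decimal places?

Profile (r,z), 4 vertices: (2.5,12) (20,13.5) (17.5,36.5) (8,33)
edge 0: (2.5,12)→(20,13.5)  cross = 2.5·13.5 − 20·12 = -206.2500; (r_i+r_j)·cross = 22.5·-206.2500 = -4640.6250
edge 1: (20,13.5)→(17.5,36.5)  cross = 20·36.5 − 17.5·13.5 = 493.7500; (r_i+r_j)·cross = 37.5·493.7500 = 18515.6250
edge 2: (17.5,36.5)→(8,33)  cross = 17.5·33 − 8·36.5 = 285.5000; (r_i+r_j)·cross = 25.5·285.5000 = 7280.2500
edge 3: (8,33)→(2.5,12)  cross = 8·12 − 2.5·33 = 13.5000; (r_i+r_j)·cross = 10.5·13.5000 = 141.7500
Σcross = 586.5000 → A = |Σcross|/2 = 293.2500 mm²
Σ(r_i+r_j)·cross = 21297.0000 → first moment M = |Σ|/6 = 3549.5000
R_c = M/A = 3549.5000/293.2500 = 12.1040 mm
θ = 169° = 2.949606 rad
V = θ·R_c·A = 2.949606·12.1040·293.2500 = 10469.628 mm³

Volume = 10469.628 mm³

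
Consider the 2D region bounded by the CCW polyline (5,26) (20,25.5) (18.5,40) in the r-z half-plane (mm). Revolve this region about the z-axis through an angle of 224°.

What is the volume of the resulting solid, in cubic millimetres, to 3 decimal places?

Volume = 6143.594 mm³

Profile (r,z), 3 vertices: (5,26) (20,25.5) (18.5,40)
edge 0: (5,26)→(20,25.5)  cross = 5·25.5 − 20·26 = -392.5000; (r_i+r_j)·cross = 25·-392.5000 = -9812.5000
edge 1: (20,25.5)→(18.5,40)  cross = 20·40 − 18.5·25.5 = 328.2500; (r_i+r_j)·cross = 38.5·328.2500 = 12637.6250
edge 2: (18.5,40)→(5,26)  cross = 18.5·26 − 5·40 = 281.0000; (r_i+r_j)·cross = 23.5·281.0000 = 6603.5000
Σcross = 216.7500 → A = |Σcross|/2 = 108.3750 mm²
Σ(r_i+r_j)·cross = 9428.6250 → first moment M = |Σ|/6 = 1571.4375
R_c = M/A = 1571.4375/108.3750 = 14.5000 mm
θ = 224° = 3.909538 rad
V = θ·R_c·A = 3.909538·14.5000·108.3750 = 6143.594 mm³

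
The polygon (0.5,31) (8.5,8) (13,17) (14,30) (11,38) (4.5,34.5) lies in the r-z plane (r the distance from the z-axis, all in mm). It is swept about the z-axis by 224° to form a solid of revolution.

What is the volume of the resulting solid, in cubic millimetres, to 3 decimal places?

Volume = 7514.294 mm³

Profile (r,z), 6 vertices: (0.5,31) (8.5,8) (13,17) (14,30) (11,38) (4.5,34.5)
edge 0: (0.5,31)→(8.5,8)  cross = 0.5·8 − 8.5·31 = -259.5000; (r_i+r_j)·cross = 9·-259.5000 = -2335.5000
edge 1: (8.5,8)→(13,17)  cross = 8.5·17 − 13·8 = 40.5000; (r_i+r_j)·cross = 21.5·40.5000 = 870.7500
edge 2: (13,17)→(14,30)  cross = 13·30 − 14·17 = 152.0000; (r_i+r_j)·cross = 27·152.0000 = 4104.0000
edge 3: (14,30)→(11,38)  cross = 14·38 − 11·30 = 202.0000; (r_i+r_j)·cross = 25·202.0000 = 5050.0000
edge 4: (11,38)→(4.5,34.5)  cross = 11·34.5 − 4.5·38 = 208.5000; (r_i+r_j)·cross = 15.5·208.5000 = 3231.7500
edge 5: (4.5,34.5)→(0.5,31)  cross = 4.5·31 − 0.5·34.5 = 122.2500; (r_i+r_j)·cross = 5·122.2500 = 611.2500
Σcross = 465.7500 → A = |Σcross|/2 = 232.8750 mm²
Σ(r_i+r_j)·cross = 11532.2500 → first moment M = |Σ|/6 = 1922.0417
R_c = M/A = 1922.0417/232.8750 = 8.2535 mm
θ = 224° = 3.909538 rad
V = θ·R_c·A = 3.909538·8.2535·232.8750 = 7514.294 mm³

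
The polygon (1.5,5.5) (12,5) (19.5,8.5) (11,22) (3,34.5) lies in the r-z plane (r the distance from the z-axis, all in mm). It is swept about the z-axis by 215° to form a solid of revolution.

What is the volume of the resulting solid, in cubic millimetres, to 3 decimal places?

Volume = 8640.112 mm³

Profile (r,z), 5 vertices: (1.5,5.5) (12,5) (19.5,8.5) (11,22) (3,34.5)
edge 0: (1.5,5.5)→(12,5)  cross = 1.5·5 − 12·5.5 = -58.5000; (r_i+r_j)·cross = 13.5·-58.5000 = -789.7500
edge 1: (12,5)→(19.5,8.5)  cross = 12·8.5 − 19.5·5 = 4.5000; (r_i+r_j)·cross = 31.5·4.5000 = 141.7500
edge 2: (19.5,8.5)→(11,22)  cross = 19.5·22 − 11·8.5 = 335.5000; (r_i+r_j)·cross = 30.5·335.5000 = 10232.7500
edge 3: (11,22)→(3,34.5)  cross = 11·34.5 − 3·22 = 313.5000; (r_i+r_j)·cross = 14·313.5000 = 4389.0000
edge 4: (3,34.5)→(1.5,5.5)  cross = 3·5.5 − 1.5·34.5 = -35.2500; (r_i+r_j)·cross = 4.5·-35.2500 = -158.6250
Σcross = 559.7500 → A = |Σcross|/2 = 279.8750 mm²
Σ(r_i+r_j)·cross = 13815.1250 → first moment M = |Σ|/6 = 2302.5208
R_c = M/A = 2302.5208/279.8750 = 8.2270 mm
θ = 215° = 3.752458 rad
V = θ·R_c·A = 3.752458·8.2270·279.8750 = 8640.112 mm³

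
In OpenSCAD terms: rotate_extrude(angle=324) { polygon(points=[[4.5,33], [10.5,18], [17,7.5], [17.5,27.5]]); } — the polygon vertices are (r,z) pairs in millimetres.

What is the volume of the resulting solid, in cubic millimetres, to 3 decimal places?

Volume = 10698.301 mm³

Profile (r,z), 4 vertices: (4.5,33) (10.5,18) (17,7.5) (17.5,27.5)
edge 0: (4.5,33)→(10.5,18)  cross = 4.5·18 − 10.5·33 = -265.5000; (r_i+r_j)·cross = 15·-265.5000 = -3982.5000
edge 1: (10.5,18)→(17,7.5)  cross = 10.5·7.5 − 17·18 = -227.2500; (r_i+r_j)·cross = 27.5·-227.2500 = -6249.3750
edge 2: (17,7.5)→(17.5,27.5)  cross = 17·27.5 − 17.5·7.5 = 336.2500; (r_i+r_j)·cross = 34.5·336.2500 = 11600.6250
edge 3: (17.5,27.5)→(4.5,33)  cross = 17.5·33 − 4.5·27.5 = 453.7500; (r_i+r_j)·cross = 22·453.7500 = 9982.5000
Σcross = 297.2500 → A = |Σcross|/2 = 148.6250 mm²
Σ(r_i+r_j)·cross = 11351.2500 → first moment M = |Σ|/6 = 1891.8750
R_c = M/A = 1891.8750/148.6250 = 12.7292 mm
θ = 324° = 5.654867 rad
V = θ·R_c·A = 5.654867·12.7292·148.6250 = 10698.301 mm³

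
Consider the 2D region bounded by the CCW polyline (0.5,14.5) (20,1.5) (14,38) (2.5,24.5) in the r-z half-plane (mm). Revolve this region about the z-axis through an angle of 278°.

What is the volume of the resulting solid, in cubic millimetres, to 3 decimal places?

Profile (r,z), 4 vertices: (0.5,14.5) (20,1.5) (14,38) (2.5,24.5)
edge 0: (0.5,14.5)→(20,1.5)  cross = 0.5·1.5 − 20·14.5 = -289.2500; (r_i+r_j)·cross = 20.5·-289.2500 = -5929.6250
edge 1: (20,1.5)→(14,38)  cross = 20·38 − 14·1.5 = 739.0000; (r_i+r_j)·cross = 34·739.0000 = 25126.0000
edge 2: (14,38)→(2.5,24.5)  cross = 14·24.5 − 2.5·38 = 248.0000; (r_i+r_j)·cross = 16.5·248.0000 = 4092.0000
edge 3: (2.5,24.5)→(0.5,14.5)  cross = 2.5·14.5 − 0.5·24.5 = 24.0000; (r_i+r_j)·cross = 3·24.0000 = 72.0000
Σcross = 721.7500 → A = |Σcross|/2 = 360.8750 mm²
Σ(r_i+r_j)·cross = 23360.3750 → first moment M = |Σ|/6 = 3893.3958
R_c = M/A = 3893.3958/360.8750 = 10.7888 mm
θ = 278° = 4.852015 rad
V = θ·R_c·A = 4.852015·10.7888·360.8750 = 18890.816 mm³

Volume = 18890.816 mm³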